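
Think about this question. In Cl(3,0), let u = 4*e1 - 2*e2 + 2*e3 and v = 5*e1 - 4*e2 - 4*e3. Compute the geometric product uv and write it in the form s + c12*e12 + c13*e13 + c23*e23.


In Cl(3,0): e_i^2 = 1, e_ie_j = -e_je_i for i != j.
Scalar part = u . v = 4*5 + (-2)*(-4) + 2*(-4)
= 20 + 8 + (-8) = 20
e12 coeff = 4*(-4) - (-2)*5 = -16 - (-10) = -6
e13 coeff = 4*(-4) - 2*5 = -16 - 10 = -26
e23 coeff = (-2)*(-4) - 2*(-4) = 8 - (-8) = 16
uv = 20 - 6*e12 - 26*e13 + 16*e23


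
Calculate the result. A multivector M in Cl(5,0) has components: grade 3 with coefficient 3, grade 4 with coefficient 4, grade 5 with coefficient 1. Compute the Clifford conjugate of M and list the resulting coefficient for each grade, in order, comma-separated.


Clifford conjugate sign for grade k: (-1)^(k(k+1)/2)
Grade 3: (-1)^(3*4/2) = (-1)^6 = 1, coeff 3 -> 3
Grade 4: (-1)^(4*5/2) = (-1)^10 = 1, coeff 4 -> 4
Grade 5: (-1)^(5*6/2) = (-1)^15 = -1, coeff 1 -> -1
Conjugated coefficients: 3, 4, -1


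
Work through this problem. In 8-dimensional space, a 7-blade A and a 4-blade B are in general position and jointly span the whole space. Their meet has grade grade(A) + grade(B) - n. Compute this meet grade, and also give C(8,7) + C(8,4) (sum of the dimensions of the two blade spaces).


Meet grade = grade(A) + grade(B) - n
= 7 + 4 - 8 = 3
C(8,7) = 8
C(8,4) = 70
dim_A + dim_B = 8 + 70 = 78


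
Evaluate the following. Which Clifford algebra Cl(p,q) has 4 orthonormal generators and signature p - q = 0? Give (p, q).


We need p + q = 4 and p - q = 0.
Adding: 2p = 4 + 0 = 4, so p = 2.
Then q = 4 - 2 = 2.
(p, q) = (2, 2)


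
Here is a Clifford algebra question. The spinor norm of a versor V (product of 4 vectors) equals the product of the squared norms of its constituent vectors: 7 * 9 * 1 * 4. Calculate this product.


Spinor norm N(V) = |v1|^2 * |v2|^2 * ... * |v4|^2
= 7 * 9 * 1 * 4
Running product: 7, 63, 63, 252
N(V) = 252


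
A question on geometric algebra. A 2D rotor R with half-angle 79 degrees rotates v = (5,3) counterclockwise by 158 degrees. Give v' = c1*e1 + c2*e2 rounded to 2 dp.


Rotor R = cos(79deg) - sin(79deg)*e12
Rotation angle theta = 2 * 79 = 158 degrees
v' = R*v*~R rotates v by theta.
cos(158deg) = -0.9272, sin(158deg) = 0.3746
v'_1 = 5*cos(158deg) - 3*sin(158deg)
= 5*(-0.9272) - 3*0.3746
= -5.76
v'_2 = 5*sin(158deg) + 3*cos(158deg)
= 5*0.3746 + 3*(-0.9272)
= -0.91
v' = -5.76*e1 - 0.91*e2


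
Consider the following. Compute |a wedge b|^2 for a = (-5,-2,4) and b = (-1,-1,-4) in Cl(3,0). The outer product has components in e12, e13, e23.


a wedge b = (a1*b2 - a2*b1)*e12 + (a1*b3 - a3*b1)*e13 + (a2*b3 - a3*b2)*e23
e12 coeff: (-5)*(-1) - (-2)*(-1) = 5 - 2 = 3
e13 coeff: (-5)*(-4) - 4*(-1) = 20 - (-4) = 24
e23 coeff: (-2)*(-4) - 4*(-1) = 8 - (-4) = 12
|a wedge b|^2 = 3^2 + 24^2 + 12^2
= 9 + 576 + 144
= 729


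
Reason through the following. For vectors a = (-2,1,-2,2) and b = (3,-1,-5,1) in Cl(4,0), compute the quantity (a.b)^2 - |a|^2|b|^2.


a . b = (-2)*3 + 1*(-1) + (-2)*(-5) + 2*1
= -6 + (-1) + 10 + 2 = 5
|a|^2 = (-2)^2 + 1^2 + (-2)^2 + 2^2 = 13
|b|^2 = 3^2 + (-1)^2 + (-5)^2 + 1^2 = 36
(a.b)^2 = 5^2 = 25
|a|^2 * |b|^2 = 13 * 36 = 468
Result = 25 - 468 = -443


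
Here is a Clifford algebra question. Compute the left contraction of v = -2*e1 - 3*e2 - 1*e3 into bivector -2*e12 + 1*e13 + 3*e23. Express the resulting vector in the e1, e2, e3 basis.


Left contraction v _| B = <vB>_1 (grade-1 part of the geometric product vB).
Using e1_|e12 = e2, e2_|e12 = -e1, e1_|e13 = e3, e3_|e13 = -e1, e2_|e23 = e3, e3_|e23 = -e2:
e1 coeff: -v2*b12 - v3*b13 = -(-3)*(-2) - (-1)*(1) = -5
e2 coeff: v1*b12 - v3*b23 = (-2)*(-2) - (-1)*(3) = 7
e3 coeff: v1*b13 + v2*b23 = (-2)*(1) + (-3)*(3) = -11
v _| B = -5*e1 + 7*e2 - 11*e3


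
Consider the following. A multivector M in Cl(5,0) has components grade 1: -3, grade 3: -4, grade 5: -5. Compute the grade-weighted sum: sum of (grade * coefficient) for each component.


Grade-weighted sum = sum of grade_k * coefficient_k
1*(-3) = -3
3*(-4) = -12
5*(-5) = -25
Total = -3 + (-12) + (-25) = -40


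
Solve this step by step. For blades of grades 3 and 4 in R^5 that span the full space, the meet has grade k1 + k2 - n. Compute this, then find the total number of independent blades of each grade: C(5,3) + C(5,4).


Meet grade = grade(A) + grade(B) - n
= 3 + 4 - 5 = 2
C(5,3) = 10
C(5,4) = 5
dim_A + dim_B = 10 + 5 = 15


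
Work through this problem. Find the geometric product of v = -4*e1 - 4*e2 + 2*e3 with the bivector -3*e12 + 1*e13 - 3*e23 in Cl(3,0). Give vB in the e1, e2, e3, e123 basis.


vB has grade-1 (vector) and grade-3 (trivector) parts: vB = (v _| B) + (v ^ B).
Vector part <vB>_1:
  e1: -v2*b12 - v3*b13 = -(-4)*(-3) - (2)*(1) = -14
  e2: v1*b12 - v3*b23 = (-4)*(-3) - (2)*(-3) = 18
  e3: v1*b13 + v2*b23 = (-4)*(1) + (-4)*(-3) = 8
Trivector part <vB>_3:
  e123: v1*b23 - v2*b13 + v3*b12 = (-4)*(-3) - (-4)*(1) + (2)*(-3) = 10
vB = -14*e1 + 18*e2 + 8*e3 + 10*e123


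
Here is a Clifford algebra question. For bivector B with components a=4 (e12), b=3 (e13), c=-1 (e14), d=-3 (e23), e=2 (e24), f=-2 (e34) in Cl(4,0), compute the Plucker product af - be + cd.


Plucker relation: af - be + cd
a*f = 4*(-2) = -8
b*e = 3*2 = 6
c*d = (-1)*(-3) = 3
af - be + cd = -8 - 6 + 3
= -11


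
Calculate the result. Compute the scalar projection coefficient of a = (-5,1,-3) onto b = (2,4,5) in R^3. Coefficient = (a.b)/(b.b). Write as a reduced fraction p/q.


Projection coefficient = (a . b) / (b . b)
a . b = (-5)*2 + 1*4 + (-3)*5
= -10 + 4 + (-15) = -21
b . b = 2^2 + 4^2 + 5^2
= 4 + 16 + 25 = 45
Coefficient = -21/45
In lowest terms: -7/15


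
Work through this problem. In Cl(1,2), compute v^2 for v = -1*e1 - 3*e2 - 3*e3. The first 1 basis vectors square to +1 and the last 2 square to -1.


v^2 = sum of c_i^2 * e_i^2
Positive signature terms (e_i^2 = +1): (-1)^2 = 1
Negative signature terms (e_j^2 = -1): (-3)^2 + (-3)^2 = 18
v^2 = 1 - 18 = -17


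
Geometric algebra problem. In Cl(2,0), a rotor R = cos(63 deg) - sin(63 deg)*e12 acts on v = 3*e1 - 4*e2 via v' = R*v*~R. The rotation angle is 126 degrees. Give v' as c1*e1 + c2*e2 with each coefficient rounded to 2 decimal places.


Rotor R = cos(63deg) - sin(63deg)*e12
Rotation angle theta = 2 * 63 = 126 degrees
v' = R*v*~R rotates v by theta.
cos(126deg) = -0.5878, sin(126deg) = 0.8090
v'_1 = 3*cos(126deg) - (-4)*sin(126deg)
= 3*(-0.5878) - (-4)*0.8090
= 1.47
v'_2 = 3*sin(126deg) + (-4)*cos(126deg)
= 3*0.8090 + (-4)*(-0.5878)
= 4.78
v' = 1.47*e1 + 4.78*e2


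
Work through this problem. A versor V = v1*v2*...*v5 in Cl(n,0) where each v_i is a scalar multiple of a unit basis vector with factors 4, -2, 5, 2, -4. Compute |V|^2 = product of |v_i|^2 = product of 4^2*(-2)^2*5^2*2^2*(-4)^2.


Each vector v_i has |v_i|^2 = s_i^2
Squared scales: 4^2 = 16, (-2)^2 = 4, 5^2 = 25, 2^2 = 4, (-4)^2 = 16
|V|^2 = 16 * 4 * 25 * 4 * 16
= 102400


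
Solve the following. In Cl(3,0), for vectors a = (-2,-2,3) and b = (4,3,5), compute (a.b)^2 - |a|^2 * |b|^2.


a . b = (-2)*4 + (-2)*3 + 3*5
= -8 + (-6) + 15 = 1
|a|^2 = (-2)^2 + (-2)^2 + 3^2 = 17
|b|^2 = 4^2 + 3^2 + 5^2 = 50
(a.b)^2 = 1^2 = 1
|a|^2 * |b|^2 = 17 * 50 = 850
Result = 1 - 850 = -849


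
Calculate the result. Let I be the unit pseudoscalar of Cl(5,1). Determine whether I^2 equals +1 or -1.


The pseudoscalar I = e1...e_n (product of all n generators) of Cl(p,q) satisfies I^2 = (-1)^(q + n(n-1)/2).
p = 5, q = 1, n = p + q = 6
n(n-1)/2 = 6 * 5 / 2 = 15
Exponent = q + n(n-1)/2 = 1 + 15 = 16
I^2 = (-1)^16 = +1


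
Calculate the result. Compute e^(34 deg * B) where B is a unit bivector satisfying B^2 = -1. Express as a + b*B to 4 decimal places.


For a unit bivector B with B^2 = -1, the exponential series gives
e^(theta*B) = cos(theta) + sin(theta)*B (the GA analogue of Euler's formula).
theta = 34 degrees = 0.593412 rad
cos(34 deg) = 0.8290
sin(34 deg) = 0.5592
exp(theta*B) = 0.8290 + 0.5592*B


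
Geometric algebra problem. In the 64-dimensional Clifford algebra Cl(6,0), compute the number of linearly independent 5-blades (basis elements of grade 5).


Number of grade-k basis blades in Cl(p,q) with n = p + q is C(n, k).
n = 6 + 0 = 6
C(6, 5) = 6! / (5! * 1!)
= 720 / (120 * 1)
= 6


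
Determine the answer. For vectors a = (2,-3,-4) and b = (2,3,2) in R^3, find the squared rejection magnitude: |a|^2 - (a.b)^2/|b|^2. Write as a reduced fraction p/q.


|a|^2 = 2^2 + (-3)^2 + (-4)^2 = 29
|b|^2 = 2^2 + 3^2 + 2^2 = 17
a . b = 2*2 + (-3)*3 + (-4)*2 = -13
(a.b)^2 = (-13)^2 = 169
|rej|^2 = 29 - 169/17
= (493 - 169)/17
= 324/17
In lowest terms: 324/17


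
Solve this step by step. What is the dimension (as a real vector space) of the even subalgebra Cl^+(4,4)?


Even subalgebra dimension = 2^(n-1)
n = 4 + 4 = 8
2^(8 - 1) = 2^7 = 128
Verification: sum of C(8,k) for even k = 1 + 28 + 70 + 28 + 1 = 128
Result = 128


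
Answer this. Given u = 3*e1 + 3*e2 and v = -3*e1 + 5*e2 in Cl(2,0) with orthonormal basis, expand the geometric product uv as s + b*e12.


Expand: (3*e1 + 3*e2)(-3*e1 + 5*e2)
= 3*(-3)*e1e1 + 3*5*e1e2 + 3*(-3)*e2e1 + 3*5*e2e2
Using e1^2 = e2^2 = 1, e2e1 = -e1e2:
Scalar part s = 3*(-3) + 3*5 = -9 + 15 = 6
Bivector part b = 3*5 - 3*(-3) = 15 - (-9) = 24
uv = 6 + 24*e12


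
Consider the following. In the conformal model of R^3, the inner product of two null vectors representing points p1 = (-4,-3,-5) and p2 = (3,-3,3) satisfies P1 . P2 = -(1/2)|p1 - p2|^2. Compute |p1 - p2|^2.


p1 - p2 = (-7, 0, -8)
|p1 - p2|^2 = (-7)^2 + 0^2 + (-8)^2
= 49 + 0 + 64
= 113


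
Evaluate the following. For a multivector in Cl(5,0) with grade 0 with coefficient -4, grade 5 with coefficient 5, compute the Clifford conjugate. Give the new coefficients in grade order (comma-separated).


Clifford conjugate sign for grade k: (-1)^(k(k+1)/2)
Grade 0: (-1)^(0*1/2) = (-1)^0 = 1, coeff -4 -> -4
Grade 5: (-1)^(5*6/2) = (-1)^15 = -1, coeff 5 -> -5
Conjugated coefficients: -4, -5


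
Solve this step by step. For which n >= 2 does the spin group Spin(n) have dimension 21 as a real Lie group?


dim Spin(n) = dim so(n) = n(n-1)/2.
Solve n(n-1)/2 = 21, i.e. n^2 - n - 42 = 0.
Discriminant = 1 + 8*21 = 169
n = (1 + sqrt(169))/2 = (1 + 13)/2 = 7


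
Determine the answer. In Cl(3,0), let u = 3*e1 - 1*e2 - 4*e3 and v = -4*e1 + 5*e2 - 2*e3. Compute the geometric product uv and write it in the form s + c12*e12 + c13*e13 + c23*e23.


In Cl(3,0): e_i^2 = 1, e_ie_j = -e_je_i for i != j.
Scalar part = u . v = 3*(-4) + (-1)*5 + (-4)*(-2)
= -12 + (-5) + 8 = -9
e12 coeff = 3*5 - (-1)*(-4) = 15 - 4 = 11
e13 coeff = 3*(-2) - (-4)*(-4) = -6 - 16 = -22
e23 coeff = (-1)*(-2) - (-4)*5 = 2 - (-20) = 22
uv = -9 + 11*e12 - 22*e13 + 22*e23


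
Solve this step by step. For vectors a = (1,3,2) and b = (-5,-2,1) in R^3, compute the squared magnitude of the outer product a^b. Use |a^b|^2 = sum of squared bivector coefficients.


a wedge b = (a1*b2 - a2*b1)*e12 + (a1*b3 - a3*b1)*e13 + (a2*b3 - a3*b2)*e23
e12 coeff: 1*(-2) - 3*(-5) = -2 - (-15) = 13
e13 coeff: 1*1 - 2*(-5) = 1 - (-10) = 11
e23 coeff: 3*1 - 2*(-2) = 3 - (-4) = 7
|a wedge b|^2 = 13^2 + 11^2 + 7^2
= 169 + 121 + 49
= 339


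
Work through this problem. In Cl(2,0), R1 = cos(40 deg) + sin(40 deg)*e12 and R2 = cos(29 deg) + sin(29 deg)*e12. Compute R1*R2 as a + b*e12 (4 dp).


Same-plane rotors commute and their half-angles add:
R1*R2 = cos(a1 + a2) + sin(a1 + a2)*e12.
a1 + a2 = 40 + 29 = 69 deg
cos(69 deg) = 0.3584
sin(69 deg) = 0.9336
R1*R2 = 0.3584 + 0.9336*e12


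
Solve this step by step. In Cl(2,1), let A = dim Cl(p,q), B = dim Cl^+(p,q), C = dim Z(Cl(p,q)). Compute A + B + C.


n = 2 + 1 = 3
Total dim = 2^3 = 8
Even subalgebra dim = 2^2 = 4
n is odd, so center dim = 2
Sum = 8 + 4 + 2 = 14


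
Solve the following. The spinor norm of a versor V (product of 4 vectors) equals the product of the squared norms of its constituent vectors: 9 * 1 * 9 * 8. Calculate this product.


Spinor norm N(V) = |v1|^2 * |v2|^2 * ... * |v4|^2
= 9 * 1 * 9 * 8
Running product: 9, 9, 81, 648
N(V) = 648


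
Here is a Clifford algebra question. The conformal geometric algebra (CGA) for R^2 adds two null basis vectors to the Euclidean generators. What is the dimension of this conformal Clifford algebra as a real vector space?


The conformal model of R^2 uses Cl(3,1): the 2 Euclidean generators plus two extra orthogonal generators e+ (e+^2 = +1) and e- (e-^2 = -1), from which the null vectors e0, einf are built.
Number of generators m = 2 + 2 = 4.
dim Cl(p,q) = 2^m = 2^4 = 16


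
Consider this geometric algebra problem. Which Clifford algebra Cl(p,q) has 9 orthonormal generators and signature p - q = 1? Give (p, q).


We need p + q = 9 and p - q = 1.
Adding: 2p = 9 + 1 = 10, so p = 5.
Then q = 9 - 5 = 4.
(p, q) = (5, 4)


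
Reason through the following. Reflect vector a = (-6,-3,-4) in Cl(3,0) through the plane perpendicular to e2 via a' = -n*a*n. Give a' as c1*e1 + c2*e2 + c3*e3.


Reflection formula: a' = -n*a*n, with n = e2 (unit vector, n^2 = 1).
For reflection through hyperplane perp to e2:
The component along e2 flips sign, others stay.
a = (-6, -3, -4)
a' = (-6, 3, -4)
a' = -6*e1 + 3*e2 - 4*e3


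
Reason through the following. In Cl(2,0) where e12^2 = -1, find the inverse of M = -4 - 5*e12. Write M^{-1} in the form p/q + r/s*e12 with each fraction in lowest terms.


M = -4 - 5*e12, where e12^2 = -1.
Since M commutes with its reverse ~M = a - b*e12, M * ~M = a^2 - b^2*e12^2 = a^2 + b^2.
So M^{-1} = ~M / (a^2 + b^2) = (a - b*e12)/(a^2 + b^2).
a^2 + b^2 = 16 + 25 = 41
Scalar part = -4/41 = -4/41
Bivector coeff = 5/41 = 5/41
M^{-1} = -4/41 + 5/41*e12


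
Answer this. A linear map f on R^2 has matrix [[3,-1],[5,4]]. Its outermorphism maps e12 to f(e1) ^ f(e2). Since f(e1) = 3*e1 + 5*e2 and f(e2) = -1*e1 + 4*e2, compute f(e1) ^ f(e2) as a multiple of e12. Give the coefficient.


The outermorphism of a linear map f sends e1^e2 to f(e1)^f(e2).
f(e1) = 3*e1 + 5*e2
f(e2) = -1*e1 + 4*e2
f(e1) ^ f(e2) = (3*e1 + 5*e2) ^ (-1*e1 + 4*e2)
= 3*4*e12 + 5*(-1)*e21
= (12 - (-5))*e12
= 17*e12
Coefficient = 17


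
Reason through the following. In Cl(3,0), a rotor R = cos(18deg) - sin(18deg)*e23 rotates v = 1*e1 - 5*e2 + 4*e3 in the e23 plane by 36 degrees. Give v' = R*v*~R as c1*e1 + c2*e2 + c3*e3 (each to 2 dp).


Rotor R = cos(18deg) - sin(18deg)*e23
Rotation angle theta = 2 * 18 = 36 degrees in the e23 plane (e2 -> e3).
The component perpendicular to the plane (e1) is invariant: v'_1 = v1 = 1.00
cos(36deg) = 0.8090, sin(36deg) = 0.5878
v'_2 = v2*cos(theta) - v3*sin(theta) = -5*0.8090 - 4*0.5878 = -6.40
v'_3 = v2*sin(theta) + v3*cos(theta) = -5*0.5878 + 4*0.8090 = 0.30
v' = 1.00*e1 - 6.40*e2 + 0.30*e3


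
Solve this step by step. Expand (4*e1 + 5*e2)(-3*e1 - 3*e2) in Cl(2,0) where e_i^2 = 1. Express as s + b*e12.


Expand: (4*e1 + 5*e2)(-3*e1 - 3*e2)
= 4*(-3)*e1e1 + 4*(-3)*e1e2 + 5*(-3)*e2e1 + 5*(-3)*e2e2
Using e1^2 = e2^2 = 1, e2e1 = -e1e2:
Scalar part s = 4*(-3) + 5*(-3) = -12 + (-15) = -27
Bivector part b = 4*(-3) - 5*(-3) = -12 - (-15) = 3
uv = -27 + 3*e12


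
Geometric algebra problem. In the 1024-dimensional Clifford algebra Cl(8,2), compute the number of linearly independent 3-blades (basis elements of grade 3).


Number of grade-k basis blades in Cl(p,q) with n = p + q is C(n, k).
n = 8 + 2 = 10
C(10, 3) = 10! / (3! * 7!)
= 3628800 / (6 * 5040)
= 120


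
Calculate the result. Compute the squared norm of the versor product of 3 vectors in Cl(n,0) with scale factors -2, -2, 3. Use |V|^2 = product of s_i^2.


Each vector v_i has |v_i|^2 = s_i^2
Squared scales: (-2)^2 = 4, (-2)^2 = 4, 3^2 = 9
|V|^2 = 4 * 4 * 9
= 144


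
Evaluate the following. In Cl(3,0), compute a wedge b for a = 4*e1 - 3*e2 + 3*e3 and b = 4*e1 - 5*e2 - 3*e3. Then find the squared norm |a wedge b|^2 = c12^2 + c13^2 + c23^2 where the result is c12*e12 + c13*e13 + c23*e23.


a wedge b = (a1*b2 - a2*b1)*e12 + (a1*b3 - a3*b1)*e13 + (a2*b3 - a3*b2)*e23
e12 coeff: 4*(-5) - (-3)*4 = -20 - (-12) = -8
e13 coeff: 4*(-3) - 3*4 = -12 - 12 = -24
e23 coeff: (-3)*(-3) - 3*(-5) = 9 - (-15) = 24
|a wedge b|^2 = (-8)^2 + (-24)^2 + 24^2
= 64 + 576 + 576
= 1216


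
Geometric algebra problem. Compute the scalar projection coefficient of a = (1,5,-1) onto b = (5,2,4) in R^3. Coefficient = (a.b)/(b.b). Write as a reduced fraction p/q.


Projection coefficient = (a . b) / (b . b)
a . b = 1*5 + 5*2 + (-1)*4
= 5 + 10 + (-4) = 11
b . b = 5^2 + 2^2 + 4^2
= 25 + 4 + 16 = 45
Coefficient = 11/45
In lowest terms: 11/45


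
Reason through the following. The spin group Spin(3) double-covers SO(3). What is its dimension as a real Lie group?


Spin(n) double-covers SO(n); both have Lie algebra so(n) of dimension n(n-1)/2.
n = 3
n(n-1) = 3 * 2 = 6
dim Spin(3) = 6/2 = 3


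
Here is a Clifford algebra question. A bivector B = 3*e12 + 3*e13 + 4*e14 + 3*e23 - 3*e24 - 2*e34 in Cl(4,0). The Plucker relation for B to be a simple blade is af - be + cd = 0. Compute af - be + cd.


Plucker relation: af - be + cd
a*f = 3*(-2) = -6
b*e = 3*(-3) = -9
c*d = 4*3 = 12
af - be + cd = -6 - (-9) + 12
= 15


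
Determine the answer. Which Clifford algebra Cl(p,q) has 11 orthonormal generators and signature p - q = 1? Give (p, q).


We need p + q = 11 and p - q = 1.
Adding: 2p = 11 + 1 = 12, so p = 6.
Then q = 11 - 6 = 5.
(p, q) = (6, 5)


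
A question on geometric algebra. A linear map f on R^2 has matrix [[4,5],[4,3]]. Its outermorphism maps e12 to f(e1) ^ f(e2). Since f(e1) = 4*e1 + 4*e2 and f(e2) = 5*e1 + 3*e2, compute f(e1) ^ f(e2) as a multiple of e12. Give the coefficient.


The outermorphism of a linear map f sends e1^e2 to f(e1)^f(e2).
f(e1) = 4*e1 + 4*e2
f(e2) = 5*e1 + 3*e2
f(e1) ^ f(e2) = (4*e1 + 4*e2) ^ (5*e1 + 3*e2)
= 4*3*e12 + 4*5*e21
= (12 - 20)*e12
= -8*e12
Coefficient = -8


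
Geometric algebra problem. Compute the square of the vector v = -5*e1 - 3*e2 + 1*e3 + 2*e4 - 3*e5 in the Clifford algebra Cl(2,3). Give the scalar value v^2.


v^2 = sum of c_i^2 * e_i^2
Positive signature terms (e_i^2 = +1): (-5)^2 + (-3)^2 = 34
Negative signature terms (e_j^2 = -1): 1^2 + 2^2 + (-3)^2 = 14
v^2 = 34 - 14 = 20


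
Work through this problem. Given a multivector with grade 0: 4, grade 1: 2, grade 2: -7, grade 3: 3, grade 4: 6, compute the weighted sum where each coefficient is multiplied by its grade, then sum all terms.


Grade-weighted sum = sum of grade_k * coefficient_k
0*4 = 0
1*2 = 2
2*(-7) = -14
3*3 = 9
4*6 = 24
Total = 0 + 2 + (-14) + 9 + 24 = 21


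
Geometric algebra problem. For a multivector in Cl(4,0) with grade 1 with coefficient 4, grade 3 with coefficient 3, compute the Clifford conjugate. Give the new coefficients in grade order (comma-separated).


Clifford conjugate sign for grade k: (-1)^(k(k+1)/2)
Grade 1: (-1)^(1*2/2) = (-1)^1 = -1, coeff 4 -> -4
Grade 3: (-1)^(3*4/2) = (-1)^6 = 1, coeff 3 -> 3
Conjugated coefficients: -4, 3


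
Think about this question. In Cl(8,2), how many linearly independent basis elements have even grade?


Even subalgebra dimension = 2^(n-1)
n = 8 + 2 = 10
2^(10 - 1) = 2^9 = 512
Verification: sum of C(10,k) for even k = 1 + 45 + 210 + 210 + 45 + 1 = 512
Result = 512


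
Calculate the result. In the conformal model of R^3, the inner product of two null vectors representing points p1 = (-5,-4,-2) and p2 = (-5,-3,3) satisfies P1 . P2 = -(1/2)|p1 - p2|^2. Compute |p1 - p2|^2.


p1 - p2 = (0, -1, -5)
|p1 - p2|^2 = 0^2 + (-1)^2 + (-5)^2
= 0 + 1 + 25
= 26


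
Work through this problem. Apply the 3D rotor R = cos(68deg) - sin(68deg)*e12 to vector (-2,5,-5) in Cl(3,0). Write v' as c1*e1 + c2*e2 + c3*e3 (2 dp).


Rotor R = cos(68deg) - sin(68deg)*e12
Rotation angle theta = 2 * 68 = 136 degrees in the e12 plane (e1 -> e2).
The component perpendicular to the plane (e3) is invariant: v'_3 = v3 = -5.00
cos(136deg) = -0.7193, sin(136deg) = 0.6947
v'_1 = v1*cos(theta) - v2*sin(theta) = -2*(-0.7193) - 5*0.6947 = -2.03
v'_2 = v1*sin(theta) + v2*cos(theta) = -2*0.6947 + 5*(-0.7193) = -4.99
v' = -2.03*e1 - 4.99*e2 - 5.00*e3


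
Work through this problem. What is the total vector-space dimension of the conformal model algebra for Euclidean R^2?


The conformal model of R^2 uses Cl(3,1): the 2 Euclidean generators plus two extra orthogonal generators e+ (e+^2 = +1) and e- (e-^2 = -1), from which the null vectors e0, einf are built.
Number of generators m = 2 + 2 = 4.
dim Cl(p,q) = 2^m = 2^4 = 16


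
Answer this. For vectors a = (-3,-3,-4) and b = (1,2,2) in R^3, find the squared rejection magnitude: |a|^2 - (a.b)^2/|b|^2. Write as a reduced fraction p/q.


|a|^2 = (-3)^2 + (-3)^2 + (-4)^2 = 34
|b|^2 = 1^2 + 2^2 + 2^2 = 9
a . b = (-3)*1 + (-3)*2 + (-4)*2 = -17
(a.b)^2 = (-17)^2 = 289
|rej|^2 = 34 - 289/9
= (306 - 289)/9
= 17/9
In lowest terms: 17/9


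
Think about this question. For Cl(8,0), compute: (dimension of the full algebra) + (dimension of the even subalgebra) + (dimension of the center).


n = 8 + 0 = 8
Total dim = 2^8 = 256
Even subalgebra dim = 2^7 = 128
n is even, so center dim = 1
Sum = 256 + 128 + 1 = 385


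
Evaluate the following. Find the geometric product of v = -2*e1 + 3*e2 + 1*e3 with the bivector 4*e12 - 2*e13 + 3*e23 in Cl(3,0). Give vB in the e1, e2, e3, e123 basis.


vB has grade-1 (vector) and grade-3 (trivector) parts: vB = (v _| B) + (v ^ B).
Vector part <vB>_1:
  e1: -v2*b12 - v3*b13 = -(3)*(4) - (1)*(-2) = -10
  e2: v1*b12 - v3*b23 = (-2)*(4) - (1)*(3) = -11
  e3: v1*b13 + v2*b23 = (-2)*(-2) + (3)*(3) = 13
Trivector part <vB>_3:
  e123: v1*b23 - v2*b13 + v3*b12 = (-2)*(3) - (3)*(-2) + (1)*(4) = 4
vB = -10*e1 - 11*e2 + 13*e3 + 4*e123


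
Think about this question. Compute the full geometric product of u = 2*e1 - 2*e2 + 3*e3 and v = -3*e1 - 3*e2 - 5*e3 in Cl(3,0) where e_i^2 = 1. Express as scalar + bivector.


In Cl(3,0): e_i^2 = 1, e_ie_j = -e_je_i for i != j.
Scalar part = u . v = 2*(-3) + (-2)*(-3) + 3*(-5)
= -6 + 6 + (-15) = -15
e12 coeff = 2*(-3) - (-2)*(-3) = -6 - 6 = -12
e13 coeff = 2*(-5) - 3*(-3) = -10 - (-9) = -1
e23 coeff = (-2)*(-5) - 3*(-3) = 10 - (-9) = 19
uv = -15 - 12*e12 - 1*e13 + 19*e23


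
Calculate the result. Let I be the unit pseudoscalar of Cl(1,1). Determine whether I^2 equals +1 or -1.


The pseudoscalar I = e1...e_n (product of all n generators) of Cl(p,q) satisfies I^2 = (-1)^(q + n(n-1)/2).
p = 1, q = 1, n = p + q = 2
n(n-1)/2 = 2 * 1 / 2 = 1
Exponent = q + n(n-1)/2 = 1 + 1 = 2
I^2 = (-1)^2 = +1


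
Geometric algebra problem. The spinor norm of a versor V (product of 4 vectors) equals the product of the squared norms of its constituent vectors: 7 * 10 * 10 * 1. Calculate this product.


Spinor norm N(V) = |v1|^2 * |v2|^2 * ... * |v4|^2
= 7 * 10 * 10 * 1
Running product: 7, 70, 700, 700
N(V) = 700


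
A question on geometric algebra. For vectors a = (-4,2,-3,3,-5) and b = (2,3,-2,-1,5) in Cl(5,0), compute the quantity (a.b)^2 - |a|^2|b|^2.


a . b = (-4)*2 + 2*3 + (-3)*(-2) + 3*(-1) + (-5)*5
= -8 + 6 + 6 + (-3) + (-25) = -24
|a|^2 = (-4)^2 + 2^2 + (-3)^2 + 3^2 + (-5)^2 = 63
|b|^2 = 2^2 + 3^2 + (-2)^2 + (-1)^2 + 5^2 = 43
(a.b)^2 = (-24)^2 = 576
|a|^2 * |b|^2 = 63 * 43 = 2709
Result = 576 - 2709 = -2133


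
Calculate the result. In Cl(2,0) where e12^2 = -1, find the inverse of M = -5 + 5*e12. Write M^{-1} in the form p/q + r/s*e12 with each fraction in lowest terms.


M = -5 + 5*e12, where e12^2 = -1.
Since M commutes with its reverse ~M = a - b*e12, M * ~M = a^2 - b^2*e12^2 = a^2 + b^2.
So M^{-1} = ~M / (a^2 + b^2) = (a - b*e12)/(a^2 + b^2).
a^2 + b^2 = 25 + 25 = 50
Scalar part = -5/50 = -1/10
Bivector coeff = -5/50 = -1/10
M^{-1} = -1/10 - 1/10*e12


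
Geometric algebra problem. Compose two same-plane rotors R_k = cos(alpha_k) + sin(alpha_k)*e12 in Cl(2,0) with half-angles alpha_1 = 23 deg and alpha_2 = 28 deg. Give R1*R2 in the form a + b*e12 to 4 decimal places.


Same-plane rotors commute and their half-angles add:
R1*R2 = cos(a1 + a2) + sin(a1 + a2)*e12.
a1 + a2 = 23 + 28 = 51 deg
cos(51 deg) = 0.6293
sin(51 deg) = 0.7771
R1*R2 = 0.6293 + 0.7771*e12


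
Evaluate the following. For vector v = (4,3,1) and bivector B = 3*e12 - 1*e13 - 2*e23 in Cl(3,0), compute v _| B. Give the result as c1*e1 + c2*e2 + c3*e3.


Left contraction v _| B = <vB>_1 (grade-1 part of the geometric product vB).
Using e1_|e12 = e2, e2_|e12 = -e1, e1_|e13 = e3, e3_|e13 = -e1, e2_|e23 = e3, e3_|e23 = -e2:
e1 coeff: -v2*b12 - v3*b13 = -(3)*(3) - (1)*(-1) = -8
e2 coeff: v1*b12 - v3*b23 = (4)*(3) - (1)*(-2) = 14
e3 coeff: v1*b13 + v2*b23 = (4)*(-1) + (3)*(-2) = -10
v _| B = -8*e1 + 14*e2 - 10*e3


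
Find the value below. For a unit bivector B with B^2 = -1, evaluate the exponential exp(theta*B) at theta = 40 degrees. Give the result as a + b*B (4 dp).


For a unit bivector B with B^2 = -1, the exponential series gives
e^(theta*B) = cos(theta) + sin(theta)*B (the GA analogue of Euler's formula).
theta = 40 degrees = 0.698132 rad
cos(40 deg) = 0.7660
sin(40 deg) = 0.6428
exp(theta*B) = 0.7660 + 0.6428*B


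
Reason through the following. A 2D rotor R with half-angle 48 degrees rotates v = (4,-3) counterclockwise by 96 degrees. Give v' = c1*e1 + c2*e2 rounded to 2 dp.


Rotor R = cos(48deg) - sin(48deg)*e12
Rotation angle theta = 2 * 48 = 96 degrees
v' = R*v*~R rotates v by theta.
cos(96deg) = -0.1045, sin(96deg) = 0.9945
v'_1 = 4*cos(96deg) - (-3)*sin(96deg)
= 4*(-0.1045) - (-3)*0.9945
= 2.57
v'_2 = 4*sin(96deg) + (-3)*cos(96deg)
= 4*0.9945 + (-3)*(-0.1045)
= 4.29
v' = 2.57*e1 + 4.29*e2


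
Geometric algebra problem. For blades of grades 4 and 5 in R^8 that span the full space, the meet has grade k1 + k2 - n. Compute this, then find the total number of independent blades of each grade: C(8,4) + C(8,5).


Meet grade = grade(A) + grade(B) - n
= 4 + 5 - 8 = 1
C(8,4) = 70
C(8,5) = 56
dim_A + dim_B = 70 + 56 = 126


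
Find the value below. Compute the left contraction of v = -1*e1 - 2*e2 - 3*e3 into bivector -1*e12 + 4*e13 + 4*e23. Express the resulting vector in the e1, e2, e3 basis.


Left contraction v _| B = <vB>_1 (grade-1 part of the geometric product vB).
Using e1_|e12 = e2, e2_|e12 = -e1, e1_|e13 = e3, e3_|e13 = -e1, e2_|e23 = e3, e3_|e23 = -e2:
e1 coeff: -v2*b12 - v3*b13 = -(-2)*(-1) - (-3)*(4) = 10
e2 coeff: v1*b12 - v3*b23 = (-1)*(-1) - (-3)*(4) = 13
e3 coeff: v1*b13 + v2*b23 = (-1)*(4) + (-2)*(4) = -12
v _| B = 10*e1 + 13*e2 - 12*e3


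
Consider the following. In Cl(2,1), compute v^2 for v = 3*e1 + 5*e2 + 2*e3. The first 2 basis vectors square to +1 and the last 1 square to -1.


v^2 = sum of c_i^2 * e_i^2
Positive signature terms (e_i^2 = +1): 3^2 + 5^2 = 34
Negative signature terms (e_j^2 = -1): 2^2 = 4
v^2 = 34 - 4 = 30


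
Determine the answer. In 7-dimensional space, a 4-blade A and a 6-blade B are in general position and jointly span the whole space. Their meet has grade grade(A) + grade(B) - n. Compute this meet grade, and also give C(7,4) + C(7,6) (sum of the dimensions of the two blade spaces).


Meet grade = grade(A) + grade(B) - n
= 4 + 6 - 7 = 3
C(7,4) = 35
C(7,6) = 7
dim_A + dim_B = 35 + 7 = 42


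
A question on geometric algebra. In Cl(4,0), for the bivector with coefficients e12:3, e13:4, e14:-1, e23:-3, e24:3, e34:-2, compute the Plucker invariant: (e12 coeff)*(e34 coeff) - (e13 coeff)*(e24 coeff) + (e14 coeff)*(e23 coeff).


Plucker relation: af - be + cd
a*f = 3*(-2) = -6
b*e = 4*3 = 12
c*d = (-1)*(-3) = 3
af - be + cd = -6 - 12 + 3
= -15


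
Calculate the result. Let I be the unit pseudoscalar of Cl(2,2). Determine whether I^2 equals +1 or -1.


The pseudoscalar I = e1...e_n (product of all n generators) of Cl(p,q) satisfies I^2 = (-1)^(q + n(n-1)/2).
p = 2, q = 2, n = p + q = 4
n(n-1)/2 = 4 * 3 / 2 = 6
Exponent = q + n(n-1)/2 = 2 + 6 = 8
I^2 = (-1)^8 = +1


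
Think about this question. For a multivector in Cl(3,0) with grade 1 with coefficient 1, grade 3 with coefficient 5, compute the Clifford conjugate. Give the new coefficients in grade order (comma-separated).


Clifford conjugate sign for grade k: (-1)^(k(k+1)/2)
Grade 1: (-1)^(1*2/2) = (-1)^1 = -1, coeff 1 -> -1
Grade 3: (-1)^(3*4/2) = (-1)^6 = 1, coeff 5 -> 5
Conjugated coefficients: -1, 5


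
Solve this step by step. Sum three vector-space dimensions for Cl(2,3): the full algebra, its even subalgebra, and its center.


n = 2 + 3 = 5
Total dim = 2^5 = 32
Even subalgebra dim = 2^4 = 16
n is odd, so center dim = 2
Sum = 32 + 16 + 2 = 50


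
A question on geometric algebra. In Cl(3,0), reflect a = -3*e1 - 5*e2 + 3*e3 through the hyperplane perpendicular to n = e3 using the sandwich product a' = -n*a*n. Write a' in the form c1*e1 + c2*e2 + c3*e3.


Reflection formula: a' = -n*a*n, with n = e3 (unit vector, n^2 = 1).
For reflection through hyperplane perp to e3:
The component along e3 flips sign, others stay.
a = (-3, -5, 3)
a' = (-3, -5, -3)
a' = -3*e1 - 5*e2 - 3*e3


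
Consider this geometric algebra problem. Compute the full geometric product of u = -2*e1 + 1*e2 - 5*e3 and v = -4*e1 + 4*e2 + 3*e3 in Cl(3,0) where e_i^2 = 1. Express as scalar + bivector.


In Cl(3,0): e_i^2 = 1, e_ie_j = -e_je_i for i != j.
Scalar part = u . v = (-2)*(-4) + 1*4 + (-5)*3
= 8 + 4 + (-15) = -3
e12 coeff = (-2)*4 - 1*(-4) = -8 - (-4) = -4
e13 coeff = (-2)*3 - (-5)*(-4) = -6 - 20 = -26
e23 coeff = 1*3 - (-5)*4 = 3 - (-20) = 23
uv = -3 - 4*e12 - 26*e13 + 23*e23


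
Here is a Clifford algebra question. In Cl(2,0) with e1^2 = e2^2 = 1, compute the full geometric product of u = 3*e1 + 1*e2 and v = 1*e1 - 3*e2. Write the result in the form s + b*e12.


Expand: (3*e1 + 1*e2)(1*e1 - 3*e2)
= 3*1*e1e1 + 3*(-3)*e1e2 + 1*1*e2e1 + 1*(-3)*e2e2
Using e1^2 = e2^2 = 1, e2e1 = -e1e2:
Scalar part s = 3*1 + 1*(-3) = 3 + (-3) = 0
Bivector part b = 3*(-3) - 1*1 = -9 - 1 = -10
uv = 0 - 10*e12


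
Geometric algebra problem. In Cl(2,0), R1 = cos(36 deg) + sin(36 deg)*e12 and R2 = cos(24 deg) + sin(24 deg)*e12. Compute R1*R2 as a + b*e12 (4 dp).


Same-plane rotors commute and their half-angles add:
R1*R2 = cos(a1 + a2) + sin(a1 + a2)*e12.
a1 + a2 = 36 + 24 = 60 deg
cos(60 deg) = 0.5000
sin(60 deg) = 0.8660
R1*R2 = 0.5000 + 0.8660*e12


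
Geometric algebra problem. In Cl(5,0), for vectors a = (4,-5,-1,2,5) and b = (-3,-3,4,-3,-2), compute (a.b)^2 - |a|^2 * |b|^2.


a . b = 4*(-3) + (-5)*(-3) + (-1)*4 + 2*(-3) + 5*(-2)
= -12 + 15 + (-4) + (-6) + (-10) = -17
|a|^2 = 4^2 + (-5)^2 + (-1)^2 + 2^2 + 5^2 = 71
|b|^2 = (-3)^2 + (-3)^2 + 4^2 + (-3)^2 + (-2)^2 = 47
(a.b)^2 = (-17)^2 = 289
|a|^2 * |b|^2 = 71 * 47 = 3337
Result = 289 - 3337 = -3048


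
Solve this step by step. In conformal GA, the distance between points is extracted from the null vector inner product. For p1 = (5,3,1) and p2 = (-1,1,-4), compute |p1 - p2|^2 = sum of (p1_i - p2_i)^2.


p1 - p2 = (6, 2, 5)
|p1 - p2|^2 = 6^2 + 2^2 + 5^2
= 36 + 4 + 25
= 65


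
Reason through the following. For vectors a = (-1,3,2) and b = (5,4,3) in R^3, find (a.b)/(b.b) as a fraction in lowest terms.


Projection coefficient = (a . b) / (b . b)
a . b = (-1)*5 + 3*4 + 2*3
= -5 + 12 + 6 = 13
b . b = 5^2 + 4^2 + 3^2
= 25 + 16 + 9 = 50
Coefficient = 13/50
In lowest terms: 13/50


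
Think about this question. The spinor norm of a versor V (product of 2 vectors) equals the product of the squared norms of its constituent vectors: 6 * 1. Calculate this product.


Spinor norm N(V) = |v1|^2 * |v2|^2 * ... * |v2|^2
= 6 * 1
Running product: 6, 6
N(V) = 6


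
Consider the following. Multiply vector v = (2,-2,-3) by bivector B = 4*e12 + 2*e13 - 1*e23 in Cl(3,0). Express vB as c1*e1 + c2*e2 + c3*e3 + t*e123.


vB has grade-1 (vector) and grade-3 (trivector) parts: vB = (v _| B) + (v ^ B).
Vector part <vB>_1:
  e1: -v2*b12 - v3*b13 = -(-2)*(4) - (-3)*(2) = 14
  e2: v1*b12 - v3*b23 = (2)*(4) - (-3)*(-1) = 5
  e3: v1*b13 + v2*b23 = (2)*(2) + (-2)*(-1) = 6
Trivector part <vB>_3:
  e123: v1*b23 - v2*b13 + v3*b12 = (2)*(-1) - (-2)*(2) + (-3)*(4) = -10
vB = 14*e1 + 5*e2 + 6*e3 - 10*e123


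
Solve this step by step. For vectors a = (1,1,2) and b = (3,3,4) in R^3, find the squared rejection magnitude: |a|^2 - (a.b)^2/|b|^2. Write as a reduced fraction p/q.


|a|^2 = 1^2 + 1^2 + 2^2 = 6
|b|^2 = 3^2 + 3^2 + 4^2 = 34
a . b = 1*3 + 1*3 + 2*4 = 14
(a.b)^2 = 14^2 = 196
|rej|^2 = 6 - 196/34
= (204 - 196)/34
= 8/34
In lowest terms: 4/17


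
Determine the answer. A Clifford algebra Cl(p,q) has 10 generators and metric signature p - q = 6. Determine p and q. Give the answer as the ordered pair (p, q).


We need p + q = 10 and p - q = 6.
Adding: 2p = 10 + 6 = 16, so p = 8.
Then q = 10 - 8 = 2.
(p, q) = (8, 2)


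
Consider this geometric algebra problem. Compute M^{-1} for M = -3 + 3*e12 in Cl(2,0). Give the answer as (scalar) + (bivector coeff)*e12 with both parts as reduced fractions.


M = -3 + 3*e12, where e12^2 = -1.
Since M commutes with its reverse ~M = a - b*e12, M * ~M = a^2 - b^2*e12^2 = a^2 + b^2.
So M^{-1} = ~M / (a^2 + b^2) = (a - b*e12)/(a^2 + b^2).
a^2 + b^2 = 9 + 9 = 18
Scalar part = -3/18 = -1/6
Bivector coeff = -3/18 = -1/6
M^{-1} = -1/6 - 1/6*e12


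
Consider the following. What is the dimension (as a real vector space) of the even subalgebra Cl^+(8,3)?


Even subalgebra dimension = 2^(n-1)
n = 8 + 3 = 11
2^(11 - 1) = 2^10 = 1024
Verification: sum of C(11,k) for even k = 1 + 55 + 330 + 462 + 165 + 11 = 1024
Result = 1024


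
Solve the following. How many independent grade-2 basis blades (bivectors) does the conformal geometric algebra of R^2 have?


The conformal model of R^2 uses Cl(3,1) with m = 2 + 2 = 4 generators.
Number of grade-2 blades = C(m, 2) = C(4, 2)
= 4*3/2 = 6


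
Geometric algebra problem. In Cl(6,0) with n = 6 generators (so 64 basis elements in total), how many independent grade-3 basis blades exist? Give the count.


Number of grade-k basis blades in Cl(p,q) with n = p + q is C(n, k).
n = 6 + 0 = 6
C(6, 3) = 6! / (3! * 3!)
= 720 / (6 * 6)
= 20


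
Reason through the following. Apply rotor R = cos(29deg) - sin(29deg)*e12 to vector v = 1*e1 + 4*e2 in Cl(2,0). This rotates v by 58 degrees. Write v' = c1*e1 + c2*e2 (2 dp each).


Rotor R = cos(29deg) - sin(29deg)*e12
Rotation angle theta = 2 * 29 = 58 degrees
v' = R*v*~R rotates v by theta.
cos(58deg) = 0.5299, sin(58deg) = 0.8480
v'_1 = 1*cos(58deg) - 4*sin(58deg)
= 1*0.5299 - 4*0.8480
= -2.86
v'_2 = 1*sin(58deg) + 4*cos(58deg)
= 1*0.8480 + 4*0.5299
= 2.97
v' = -2.86*e1 + 2.97*e2


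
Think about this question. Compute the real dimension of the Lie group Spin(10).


Spin(n) double-covers SO(n); both have Lie algebra so(n) of dimension n(n-1)/2.
n = 10
n(n-1) = 10 * 9 = 90
dim Spin(10) = 90/2 = 45


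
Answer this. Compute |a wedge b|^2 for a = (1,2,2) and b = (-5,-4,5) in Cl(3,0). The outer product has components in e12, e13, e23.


a wedge b = (a1*b2 - a2*b1)*e12 + (a1*b3 - a3*b1)*e13 + (a2*b3 - a3*b2)*e23
e12 coeff: 1*(-4) - 2*(-5) = -4 - (-10) = 6
e13 coeff: 1*5 - 2*(-5) = 5 - (-10) = 15
e23 coeff: 2*5 - 2*(-4) = 10 - (-8) = 18
|a wedge b|^2 = 6^2 + 15^2 + 18^2
= 36 + 225 + 324
= 585


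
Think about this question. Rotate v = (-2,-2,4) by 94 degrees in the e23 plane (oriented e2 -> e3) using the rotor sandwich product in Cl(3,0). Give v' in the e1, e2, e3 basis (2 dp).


Rotor R = cos(47deg) - sin(47deg)*e23
Rotation angle theta = 2 * 47 = 94 degrees in the e23 plane (e2 -> e3).
The component perpendicular to the plane (e1) is invariant: v'_1 = v1 = -2.00
cos(94deg) = -0.0698, sin(94deg) = 0.9976
v'_2 = v2*cos(theta) - v3*sin(theta) = -2*(-0.0698) - 4*0.9976 = -3.85
v'_3 = v2*sin(theta) + v3*cos(theta) = -2*0.9976 + 4*(-0.0698) = -2.27
v' = -2.00*e1 - 3.85*e2 - 2.27*e3


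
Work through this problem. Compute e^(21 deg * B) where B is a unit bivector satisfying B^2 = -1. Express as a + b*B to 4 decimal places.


For a unit bivector B with B^2 = -1, the exponential series gives
e^(theta*B) = cos(theta) + sin(theta)*B (the GA analogue of Euler's formula).
theta = 21 degrees = 0.366519 rad
cos(21 deg) = 0.9336
sin(21 deg) = 0.3584
exp(theta*B) = 0.9336 + 0.3584*B


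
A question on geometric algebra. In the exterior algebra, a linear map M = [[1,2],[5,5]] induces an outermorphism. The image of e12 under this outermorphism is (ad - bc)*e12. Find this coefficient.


The outermorphism of a linear map f sends e1^e2 to f(e1)^f(e2).
f(e1) = 1*e1 + 5*e2
f(e2) = 2*e1 + 5*e2
f(e1) ^ f(e2) = (1*e1 + 5*e2) ^ (2*e1 + 5*e2)
= 1*5*e12 + 5*2*e21
= (5 - 10)*e12
= -5*e12
Coefficient = -5


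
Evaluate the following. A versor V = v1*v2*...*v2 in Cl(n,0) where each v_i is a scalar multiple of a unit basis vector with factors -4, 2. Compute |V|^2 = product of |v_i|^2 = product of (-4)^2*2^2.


Each vector v_i has |v_i|^2 = s_i^2
Squared scales: (-4)^2 = 16, 2^2 = 4
|V|^2 = 16 * 4
= 64


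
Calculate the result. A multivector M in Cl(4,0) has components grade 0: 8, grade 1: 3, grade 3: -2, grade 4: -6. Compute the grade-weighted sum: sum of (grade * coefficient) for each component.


Grade-weighted sum = sum of grade_k * coefficient_k
0*8 = 0
1*3 = 3
3*(-2) = -6
4*(-6) = -24
Total = 0 + 3 + (-6) + (-24) = -27


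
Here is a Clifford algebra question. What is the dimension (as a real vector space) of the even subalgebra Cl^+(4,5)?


Even subalgebra dimension = 2^(n-1)
n = 4 + 5 = 9
2^(9 - 1) = 2^8 = 256
Verification: sum of C(9,k) for even k = 1 + 36 + 126 + 84 + 9 = 256
Result = 256


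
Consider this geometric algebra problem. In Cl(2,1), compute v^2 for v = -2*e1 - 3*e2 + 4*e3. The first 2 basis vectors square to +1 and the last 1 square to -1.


v^2 = sum of c_i^2 * e_i^2
Positive signature terms (e_i^2 = +1): (-2)^2 + (-3)^2 = 13
Negative signature terms (e_j^2 = -1): 4^2 = 16
v^2 = 13 - 16 = -3


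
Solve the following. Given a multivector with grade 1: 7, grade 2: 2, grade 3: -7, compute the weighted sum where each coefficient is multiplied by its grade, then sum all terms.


Grade-weighted sum = sum of grade_k * coefficient_k
1*7 = 7
2*2 = 4
3*(-7) = -21
Total = 7 + 4 + (-21) = -10


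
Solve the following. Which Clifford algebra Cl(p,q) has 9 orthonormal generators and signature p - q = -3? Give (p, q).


We need p + q = 9 and p - q = -3.
Adding: 2p = 9 + (-3) = 6, so p = 3.
Then q = 9 - 3 = 6.
(p, q) = (3, 6)


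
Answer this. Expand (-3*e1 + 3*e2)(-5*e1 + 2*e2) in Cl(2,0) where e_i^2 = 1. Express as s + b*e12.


Expand: (-3*e1 + 3*e2)(-5*e1 + 2*e2)
= (-3)*(-5)*e1e1 + (-3)*2*e1e2 + 3*(-5)*e2e1 + 3*2*e2e2
Using e1^2 = e2^2 = 1, e2e1 = -e1e2:
Scalar part s = (-3)*(-5) + 3*2 = 15 + 6 = 21
Bivector part b = (-3)*2 - 3*(-5) = -6 - (-15) = 9
uv = 21 + 9*e12


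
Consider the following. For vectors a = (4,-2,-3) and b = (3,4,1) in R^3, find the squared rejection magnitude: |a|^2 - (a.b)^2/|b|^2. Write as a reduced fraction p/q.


|a|^2 = 4^2 + (-2)^2 + (-3)^2 = 29
|b|^2 = 3^2 + 4^2 + 1^2 = 26
a . b = 4*3 + (-2)*4 + (-3)*1 = 1
(a.b)^2 = 1^2 = 1
|rej|^2 = 29 - 1/26
= (754 - 1)/26
= 753/26
In lowest terms: 753/26


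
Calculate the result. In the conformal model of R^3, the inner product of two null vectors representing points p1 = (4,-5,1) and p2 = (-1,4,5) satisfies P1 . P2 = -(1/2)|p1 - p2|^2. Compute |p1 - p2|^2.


p1 - p2 = (5, -9, -4)
|p1 - p2|^2 = 5^2 + (-9)^2 + (-4)^2
= 25 + 81 + 16
= 122


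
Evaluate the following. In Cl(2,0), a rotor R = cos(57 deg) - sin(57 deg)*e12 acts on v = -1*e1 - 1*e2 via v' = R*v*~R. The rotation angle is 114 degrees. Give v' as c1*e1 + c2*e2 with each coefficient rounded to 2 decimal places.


Rotor R = cos(57deg) - sin(57deg)*e12
Rotation angle theta = 2 * 57 = 114 degrees
v' = R*v*~R rotates v by theta.
cos(114deg) = -0.4067, sin(114deg) = 0.9135
v'_1 = -1*cos(114deg) - (-1)*sin(114deg)
= -1*(-0.4067) - (-1)*0.9135
= 1.32
v'_2 = -1*sin(114deg) + (-1)*cos(114deg)
= -1*0.9135 + (-1)*(-0.4067)
= -0.51
v' = 1.32*e1 - 0.51*e2


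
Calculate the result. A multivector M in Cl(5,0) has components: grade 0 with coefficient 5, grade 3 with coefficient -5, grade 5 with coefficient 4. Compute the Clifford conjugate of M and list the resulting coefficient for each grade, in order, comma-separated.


Clifford conjugate sign for grade k: (-1)^(k(k+1)/2)
Grade 0: (-1)^(0*1/2) = (-1)^0 = 1, coeff 5 -> 5
Grade 3: (-1)^(3*4/2) = (-1)^6 = 1, coeff -5 -> -5
Grade 5: (-1)^(5*6/2) = (-1)^15 = -1, coeff 4 -> -4
Conjugated coefficients: 5, -5, -4
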